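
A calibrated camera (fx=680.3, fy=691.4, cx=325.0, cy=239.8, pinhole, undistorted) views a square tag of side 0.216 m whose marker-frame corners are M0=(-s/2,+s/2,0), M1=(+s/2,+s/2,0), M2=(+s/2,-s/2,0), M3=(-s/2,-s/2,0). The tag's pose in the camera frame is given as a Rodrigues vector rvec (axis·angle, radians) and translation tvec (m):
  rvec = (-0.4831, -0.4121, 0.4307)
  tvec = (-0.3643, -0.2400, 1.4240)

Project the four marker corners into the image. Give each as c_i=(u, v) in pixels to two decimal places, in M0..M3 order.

Intrinsics K: fx=680.3, fy=691.4, cx=325.0, cy=239.8
Marker side s = 0.216 m; corners in marker frame (Z=0):
  M0 = (-0.1080, +0.1080, 0)
  M1 = (+0.1080, +0.1080, 0)
  M2 = (+0.1080, -0.1080, 0)
  M3 = (-0.1080, -0.1080, 0)
rvec = (-0.4831, -0.4121, 0.4307), |rvec| = θ = 0.76728 rad = 43.962°
Rodrigues: sinθ=0.69418, 1−cosθ=0.28020; R = I + sinθ·[k]× + (1−cosθ)·[k]×²:
    [+0.83088 -0.29491 -0.47187]
    [+0.48442 +0.80063 +0.35260]
    [+0.27381 -0.52155 +0.80809]
t = (-0.3643, -0.2400, 1.4240) m
M0: Pc = R·M0+t = (-0.48589, -0.20585, +1.33810); u = 680.3·(-0.48589)/1.33810 + 325.0 = 77.9722, v = 691.4·(-0.20585)/1.33810 + 239.8 = 133.4372
M1: Pc = R·M1+t = (-0.30642, -0.10121, +1.39724); u = 680.3·(-0.30642)/1.39724 + 325.0 = 175.8103, v = 691.4·(-0.10121)/1.39724 + 239.8 = 189.7160
M2: Pc = R·M2+t = (-0.24271, -0.27415, +1.50990); u = 680.3·(-0.24271)/1.50990 + 325.0 = 215.6427, v = 691.4·(-0.27415)/1.50990 + 239.8 = 114.2632
M3: Pc = R·M3+t = (-0.42218, -0.37879, +1.45076); u = 680.3·(-0.42218)/1.45076 + 325.0 = 127.0258, v = 691.4·(-0.37879)/1.45076 + 239.8 = 59.2787

c0=(77.97, 133.44) c1=(175.81, 189.72) c2=(215.64, 114.26) c3=(127.03, 59.28)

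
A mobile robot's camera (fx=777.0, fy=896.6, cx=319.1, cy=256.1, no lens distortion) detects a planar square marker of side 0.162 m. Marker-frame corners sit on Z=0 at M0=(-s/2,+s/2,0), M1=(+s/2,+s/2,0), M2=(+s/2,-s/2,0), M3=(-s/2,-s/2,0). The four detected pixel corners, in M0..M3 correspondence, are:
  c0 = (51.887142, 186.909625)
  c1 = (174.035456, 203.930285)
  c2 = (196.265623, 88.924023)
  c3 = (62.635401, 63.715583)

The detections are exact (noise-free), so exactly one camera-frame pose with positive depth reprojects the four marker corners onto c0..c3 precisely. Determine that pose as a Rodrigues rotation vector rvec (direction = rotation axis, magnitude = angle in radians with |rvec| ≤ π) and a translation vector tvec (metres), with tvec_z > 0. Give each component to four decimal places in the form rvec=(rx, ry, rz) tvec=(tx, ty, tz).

Intrinsics K: fx=777.0, fy=896.6, cx=319.1, cy=256.1
Marker side s = 0.162 m; corners in marker frame (Z=0):
  M0 = (-0.0810, +0.0810, 0)
  M1 = (+0.0810, +0.0810, 0)
  M2 = (+0.0810, -0.0810, 0)
  M3 = (-0.0810, -0.0810, 0)
Detected image corners:
  c0 = (51.887142, 186.909625) px
  c1 = (174.035456, 203.930285) px
  c2 = (196.265623, 88.924023) px
  c3 = (62.635401, 63.715583) px
Planar DLT: solve 8×8 A·h = b for H (H[2,2]=1):
  H  [+826.37473 -30.54592 +122.45972]
  H  [+172.43705 +815.41757 +139.01401]
  H  [+0.31883 +0.59531 +1.00000]
B = K⁻¹H; ‖b₁‖=0.990789, ‖b₂‖=0.990789; λ = 2/(‖b₁‖+‖b₂‖) = 1.009297, sign → tz>0 ⇒ λ=+1.009297
r₁ = λ·B[:,0] = (+0.94128,+0.10220,+0.32179); r₂ = λ·B[:,1] = (-0.28643,+0.74629,+0.60084)
r₃ = r₁×r₂ = (-0.17874,-0.65773,+0.73174); SVD([r₁ r₂ r₃]) → R = UVᵀ:
  R  [+0.94128 -0.28643 -0.17874]
  R  [+0.10220 +0.74629 -0.65773]
  R  [+0.32179 +0.60084 +0.73174]
t = (-0.25543, -0.13180, +1.00930) m
tr R = 2.419308; θ = arccos((tr R − 1)/2) = 0.781789 rad = 44.793°
axis k = ((R−Rᵀ)₃₂, (R−Rᵀ)₁₃, (R−Rᵀ)₂₁) / (2 sinθ) = (+0.893172, -0.355216, +0.275799)
rvec = θ·k = (+0.698272, -0.277704, +0.215617)

rvec=(0.6983, -0.2777, 0.2156) tvec=(-0.2554, -0.1318, 1.0093)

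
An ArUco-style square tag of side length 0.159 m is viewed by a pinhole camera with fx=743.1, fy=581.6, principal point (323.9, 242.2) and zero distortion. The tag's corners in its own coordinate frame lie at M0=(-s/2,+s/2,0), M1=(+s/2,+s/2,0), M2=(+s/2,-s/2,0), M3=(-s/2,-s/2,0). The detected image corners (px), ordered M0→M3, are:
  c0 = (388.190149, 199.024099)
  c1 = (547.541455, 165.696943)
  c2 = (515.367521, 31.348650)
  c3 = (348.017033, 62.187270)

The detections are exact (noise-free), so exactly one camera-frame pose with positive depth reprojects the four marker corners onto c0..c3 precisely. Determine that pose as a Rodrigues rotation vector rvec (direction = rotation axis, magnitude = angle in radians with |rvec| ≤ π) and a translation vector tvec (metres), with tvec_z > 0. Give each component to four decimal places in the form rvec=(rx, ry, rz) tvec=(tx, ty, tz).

Intrinsics K: fx=743.1, fy=581.6, cx=323.9, cy=242.2
Marker side s = 0.159 m; corners in marker frame (Z=0):
  M0 = (-0.0795, +0.0795, 0)
  M1 = (+0.0795, +0.0795, 0)
  M2 = (+0.0795, -0.0795, 0)
  M3 = (-0.0795, -0.0795, 0)
Detected image corners:
  c0 = (388.190149, 199.024099) px
  c1 = (547.541455, 165.696943) px
  c2 = (515.367521, 31.348650) px
  c3 = (348.017033, 62.187270) px
Planar DLT: solve 8×8 A·h = b for H (H[2,2]=1):
  H  [+1107.30437 +347.85164 +451.32671]
  H  [-181.44767 +883.41662 +115.78247]
  H  [+0.17893 +0.26836 +1.00000]
B = K⁻¹H; ‖b₁‖=1.474954, ‖b₂‖=1.474954; λ = 2/(‖b₁‖+‖b₂‖) = 0.677987, sign → tz>0 ⇒ λ=+0.677987
r₁ = λ·B[:,0] = (+0.95740,-0.26204,+0.12131); r₂ = λ·B[:,1] = (+0.23807,+0.95405,+0.18195)
r₃ = r₁×r₂ = (-0.16341,-0.14532,+0.97580); SVD([r₁ r₂ r₃]) → R = UVᵀ:
  R  [+0.95740 +0.23807 -0.16341]
  R  [-0.26204 +0.95405 -0.14532]
  R  [+0.12131 +0.18195 +0.97580]
t = (+0.11626, -0.14737, +0.67799) m
tr R = 2.887255; θ = arccos((tr R − 1)/2) = 0.337373 rad = 19.330°
axis k = ((R−Rᵀ)₃₂, (R−Rᵀ)₁₃, (R−Rᵀ)₂₁) / (2 sinθ) = (+0.494338, -0.430080, -0.755421)
rvec = θ·k = (+0.166776, -0.145097, -0.254859)

rvec=(0.1668, -0.1451, -0.2549) tvec=(0.1163, -0.1474, 0.6780)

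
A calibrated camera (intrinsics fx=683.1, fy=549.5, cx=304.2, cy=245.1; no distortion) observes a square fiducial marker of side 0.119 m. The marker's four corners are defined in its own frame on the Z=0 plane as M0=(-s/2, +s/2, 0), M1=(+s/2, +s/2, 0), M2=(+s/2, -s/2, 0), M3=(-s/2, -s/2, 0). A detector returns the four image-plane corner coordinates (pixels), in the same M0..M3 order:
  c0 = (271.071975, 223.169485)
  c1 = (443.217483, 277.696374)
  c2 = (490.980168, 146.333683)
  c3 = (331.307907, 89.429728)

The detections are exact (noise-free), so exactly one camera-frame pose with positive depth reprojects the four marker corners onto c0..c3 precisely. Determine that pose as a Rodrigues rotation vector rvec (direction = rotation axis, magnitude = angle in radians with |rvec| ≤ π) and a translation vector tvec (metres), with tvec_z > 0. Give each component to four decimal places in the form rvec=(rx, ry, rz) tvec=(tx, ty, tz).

rvec=(-0.1981, -0.2027, 0.3507) tvec=(0.0534, -0.0501, 0.4417)

Intrinsics K: fx=683.1, fy=549.5, cx=304.2, cy=245.1
Marker side s = 0.119 m; corners in marker frame (Z=0):
  M0 = (-0.0595, +0.0595, 0)
  M1 = (+0.0595, +0.0595, 0)
  M2 = (+0.0595, -0.0595, 0)
  M3 = (-0.0595, -0.0595, 0)
Detected image corners:
  c0 = (271.071975, 223.169485) px
  c1 = (443.217483, 277.696374) px
  c2 = (490.980168, 146.333683) px
  c3 = (331.307907, 89.429728) px
Planar DLT: solve 8×8 A·h = b for H (H[2,2]=1):
  H  [+1533.25239 -649.54605 +386.77516]
  H  [+535.93259 +1019.25932 +182.74286]
  H  [+0.36616 -0.51260 +1.00000]
B = K⁻¹H; ‖b₁‖=2.264067, ‖b₂‖=2.264067; λ = 2/(‖b₁‖+‖b₂‖) = 0.441683, sign → tz>0 ⇒ λ=+0.441683
r₁ = λ·B[:,0] = (+0.91936,+0.35864,+0.16173); r₂ = λ·B[:,1] = (-0.31916,+0.92026,-0.22641)
r₃ = r₁×r₂ = (-0.23003,+0.15653,+0.96051); SVD([r₁ r₂ r₃]) → R = UVᵀ:
  R  [+0.91936 -0.31916 -0.23003]
  R  [+0.35864 +0.92026 +0.15653]
  R  [+0.16173 -0.22641 +0.96051]
t = (+0.05339, -0.05012, +0.44168) m
tr R = 2.800130; θ = arccos((tr R − 1)/2) = 0.450878 rad = 25.833°
axis k = ((R−Rᵀ)₃₂, (R−Rᵀ)₁₃, (R−Rᵀ)₂₁) / (2 sinθ) = (-0.439395, -0.449513, +0.777734)
rvec = θ·k = (-0.198114, -0.202676, +0.350663)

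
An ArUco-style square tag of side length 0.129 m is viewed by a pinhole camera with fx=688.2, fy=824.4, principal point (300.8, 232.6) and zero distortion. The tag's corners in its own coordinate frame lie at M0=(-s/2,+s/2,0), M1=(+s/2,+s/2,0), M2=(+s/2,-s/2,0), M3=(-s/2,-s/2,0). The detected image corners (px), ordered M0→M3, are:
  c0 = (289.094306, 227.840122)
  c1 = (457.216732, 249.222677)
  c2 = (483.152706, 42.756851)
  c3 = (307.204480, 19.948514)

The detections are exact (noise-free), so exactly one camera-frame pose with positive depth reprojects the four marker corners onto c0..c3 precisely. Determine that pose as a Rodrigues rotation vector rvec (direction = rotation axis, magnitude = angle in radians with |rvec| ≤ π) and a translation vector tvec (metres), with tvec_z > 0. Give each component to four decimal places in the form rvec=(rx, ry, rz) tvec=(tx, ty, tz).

Intrinsics K: fx=688.2, fy=824.4, cx=300.8, cy=232.6
Marker side s = 0.129 m; corners in marker frame (Z=0):
  M0 = (-0.0645, +0.0645, 0)
  M1 = (+0.0645, +0.0645, 0)
  M2 = (+0.0645, -0.0645, 0)
  M3 = (-0.0645, -0.0645, 0)
Detected image corners:
  c0 = (289.094306, 227.840122) px
  c1 = (457.216732, 249.222677) px
  c2 = (483.152706, 42.756851) px
  c3 = (307.204480, 19.948514) px
Planar DLT: solve 8×8 A·h = b for H (H[2,2]=1):
  H  [+1338.87878 -34.51873 +384.00134]
  H  [+173.25152 +1653.88412 +137.32250]
  H  [+0.01553 +0.35462 +1.00000]
B = K⁻¹H; ‖b₁‖=1.949644, ‖b₂‖=1.949644; λ = 2/(‖b₁‖+‖b₂‖) = 0.512914, sign → tz>0 ⇒ λ=+0.512914
r₁ = λ·B[:,0] = (+0.99438,+0.10554,+0.00796); r₂ = λ·B[:,1] = (-0.10523,+0.97767,+0.18189)
r₃ = r₁×r₂ = (+0.01141,-0.18171,+0.98329); SVD([r₁ r₂ r₃]) → R = UVᵀ:
  R  [+0.99438 -0.10523 +0.01141]
  R  [+0.10554 +0.97767 -0.18171]
  R  [+0.00796 +0.18189 +0.98329]
t = (+0.06201, -0.05928, +0.51291) m
tr R = 2.955342; θ = arccos((tr R − 1)/2) = 0.211720 rad = 12.131°
axis k = ((R−Rᵀ)₃₂, (R−Rᵀ)₁₃, (R−Rᵀ)₂₁) / (2 sinθ) = (+0.865119, +0.008199, +0.501499)
rvec = θ·k = (+0.183163, +0.001736, +0.106177)

rvec=(0.1832, 0.0017, 0.1062) tvec=(0.0620, -0.0593, 0.5129)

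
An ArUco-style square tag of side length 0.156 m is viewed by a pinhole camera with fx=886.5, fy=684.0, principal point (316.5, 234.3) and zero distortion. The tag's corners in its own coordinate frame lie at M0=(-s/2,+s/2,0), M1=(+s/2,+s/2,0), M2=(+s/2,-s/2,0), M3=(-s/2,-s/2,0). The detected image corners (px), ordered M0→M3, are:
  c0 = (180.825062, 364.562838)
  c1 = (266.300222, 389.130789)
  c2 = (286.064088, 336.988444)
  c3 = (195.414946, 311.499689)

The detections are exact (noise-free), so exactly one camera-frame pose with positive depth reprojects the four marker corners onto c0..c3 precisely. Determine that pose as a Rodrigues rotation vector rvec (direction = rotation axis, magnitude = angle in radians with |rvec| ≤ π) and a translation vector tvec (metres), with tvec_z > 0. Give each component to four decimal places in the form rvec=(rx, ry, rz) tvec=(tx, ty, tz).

Intrinsics K: fx=886.5, fy=684.0, cx=316.5, cy=234.3
Marker side s = 0.156 m; corners in marker frame (Z=0):
  M0 = (-0.0780, +0.0780, 0)
  M1 = (+0.0780, +0.0780, 0)
  M2 = (+0.0780, -0.0780, 0)
  M3 = (-0.0780, -0.0780, 0)
Detected image corners:
  c0 = (180.825062, 364.562838) px
  c1 = (266.300222, 389.130789) px
  c2 = (286.064088, 336.988444) px
  c3 = (195.414946, 311.499689) px
Planar DLT: solve 8×8 A·h = b for H (H[2,2]=1):
  H  [+549.79862 -25.37035 +231.69626]
  H  [+138.86610 +465.04461 +351.23373]
  H  [-0.06130 +0.36467 +1.00000]
B = K⁻¹H; ‖b₁‖=0.682790, ‖b₂‖=0.682790; λ = 2/(‖b₁‖+‖b₂‖) = 1.464579, sign → tz>0 ⇒ λ=+1.464579
r₁ = λ·B[:,0] = (+0.94037,+0.32809,-0.08978); r₂ = λ·B[:,1] = (-0.23260,+0.81280,+0.53409)
r₃ = r₁×r₂ = (+0.24820,-0.48136,+0.84065); SVD([r₁ r₂ r₃]) → R = UVᵀ:
  R  [+0.94037 -0.23260 +0.24820]
  R  [+0.32809 +0.81280 -0.48136]
  R  [-0.08978 +0.53409 +0.84065]
t = (-0.14010, +0.25038, +1.46458) m
tr R = 2.593822; θ = arccos((tr R − 1)/2) = 0.648632 rad = 37.164°
axis k = ((R−Rᵀ)₃₂, (R−Rᵀ)₁₃, (R−Rᵀ)₂₁) / (2 sinθ) = (+0.840467, +0.279739, +0.464071)
rvec = θ·k = (+0.545153, +0.181448, +0.301011)

rvec=(0.5452, 0.1814, 0.3010) tvec=(-0.1401, 0.2504, 1.4646)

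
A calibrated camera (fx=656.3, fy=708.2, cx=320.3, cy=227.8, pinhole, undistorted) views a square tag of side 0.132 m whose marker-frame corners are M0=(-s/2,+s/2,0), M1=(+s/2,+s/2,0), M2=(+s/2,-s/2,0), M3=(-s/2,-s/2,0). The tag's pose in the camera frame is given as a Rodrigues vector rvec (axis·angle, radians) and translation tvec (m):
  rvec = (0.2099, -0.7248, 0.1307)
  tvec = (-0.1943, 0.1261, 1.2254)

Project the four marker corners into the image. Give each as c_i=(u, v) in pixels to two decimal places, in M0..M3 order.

Intrinsics K: fx=656.3, fy=708.2, cx=320.3, cy=227.8
Marker side s = 0.132 m; corners in marker frame (Z=0):
  M0 = (-0.0660, +0.0660, 0)
  M1 = (+0.0660, +0.0660, 0)
  M2 = (+0.0660, -0.0660, 0)
  M3 = (-0.0660, -0.0660, 0)
rvec = (0.2099, -0.7248, 0.1307), |rvec| = θ = 0.76582 rad = 43.878°
Rodrigues: sinθ=0.69313, 1−cosθ=0.27918; R = I + sinθ·[k]× + (1−cosθ)·[k]×²:
    [+0.74179 -0.19072 -0.64294]
    [+0.04587 +0.97089 -0.23507]
    [+0.66906 +0.14488 +0.72895]
t = (-0.1943, 0.1261, 1.2254) m
M0: Pc = R·M0+t = (-0.25585, +0.18715, +1.19080); u = 656.3·(-0.25585)/1.19080 + 320.3 = 179.2933, v = 708.2·(+0.18715)/1.19080 + 227.8 = 339.1035
M1: Pc = R·M1+t = (-0.15793, +0.19321, +1.27912); u = 656.3·(-0.15793)/1.27912 + 320.3 = 239.2686, v = 708.2·(+0.19321)/1.27912 + 227.8 = 334.7711
M2: Pc = R·M2+t = (-0.13275, +0.06505, +1.26000); u = 656.3·(-0.13275)/1.26000 + 320.3 = 251.1515, v = 708.2·(+0.06505)/1.26000 + 227.8 = 264.3615
M3: Pc = R·M3+t = (-0.23067, +0.05899, +1.17168); u = 656.3·(-0.23067)/1.17168 + 320.3 = 191.0930, v = 708.2·(+0.05899)/1.17168 + 227.8 = 263.4575

c0=(179.29, 339.10) c1=(239.27, 334.77) c2=(251.15, 264.36) c3=(191.09, 263.46)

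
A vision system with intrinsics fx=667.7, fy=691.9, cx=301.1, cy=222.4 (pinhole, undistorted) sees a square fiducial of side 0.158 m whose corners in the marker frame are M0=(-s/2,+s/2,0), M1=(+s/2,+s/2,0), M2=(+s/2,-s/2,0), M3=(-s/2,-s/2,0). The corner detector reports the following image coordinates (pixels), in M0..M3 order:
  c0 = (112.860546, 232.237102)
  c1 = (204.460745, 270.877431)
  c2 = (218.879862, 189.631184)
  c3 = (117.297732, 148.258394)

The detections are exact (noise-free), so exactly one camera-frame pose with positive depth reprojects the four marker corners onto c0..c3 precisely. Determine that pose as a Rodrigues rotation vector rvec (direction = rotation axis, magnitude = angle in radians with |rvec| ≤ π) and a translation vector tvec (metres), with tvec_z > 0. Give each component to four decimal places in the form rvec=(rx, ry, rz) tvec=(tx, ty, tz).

rvec=(0.6686, 0.2265, 0.3234) tvec=(-0.2053, -0.0146, 0.9910)

Intrinsics K: fx=667.7, fy=691.9, cx=301.1, cy=222.4
Marker side s = 0.158 m; corners in marker frame (Z=0):
  M0 = (-0.0790, +0.0790, 0)
  M1 = (+0.0790, +0.0790, 0)
  M2 = (+0.0790, -0.0790, 0)
  M3 = (-0.0790, -0.0790, 0)
Detected image corners:
  c0 = (112.860546, 232.237102) px
  c1 = (204.460745, 270.877431) px
  c2 = (218.879862, 189.631184) px
  c3 = (117.297732, 148.258394) px
Planar DLT: solve 8×8 A·h = b for H (H[2,2]=1):
  H  [+592.97440 +45.80614 +162.74359]
  H  [+231.20386 +658.34675 +212.19064]
  H  [-0.10255 +0.64405 +1.00000]
B = K⁻¹H; ‖b₁‖=1.009095, ‖b₂‖=1.009095; λ = 2/(‖b₁‖+‖b₂‖) = 0.990987, sign → tz>0 ⇒ λ=+0.990987
r₁ = λ·B[:,0] = (+0.92591,+0.36381,-0.10163); r₂ = λ·B[:,1] = (-0.21983,+0.73777,+0.63825)
r₃ = r₁×r₂ = (+0.30718,-0.56862,+0.76309); SVD([r₁ r₂ r₃]) → R = UVᵀ:
  R  [+0.92591 -0.21983 +0.30718]
  R  [+0.36381 +0.73777 -0.56862]
  R  [-0.10163 +0.63825 +0.76309]
t = (-0.20535, -0.01462, +0.99099) m
tr R = 2.426778; θ = arccos((tr R − 1)/2) = 0.776474 rad = 44.489°
axis k = ((R−Rᵀ)₃₂, (R−Rᵀ)₁₃, (R−Rᵀ)₂₁) / (2 sinθ) = (+0.861104, +0.291690, +0.416434)
rvec = θ·k = (+0.668624, +0.226490, +0.323350)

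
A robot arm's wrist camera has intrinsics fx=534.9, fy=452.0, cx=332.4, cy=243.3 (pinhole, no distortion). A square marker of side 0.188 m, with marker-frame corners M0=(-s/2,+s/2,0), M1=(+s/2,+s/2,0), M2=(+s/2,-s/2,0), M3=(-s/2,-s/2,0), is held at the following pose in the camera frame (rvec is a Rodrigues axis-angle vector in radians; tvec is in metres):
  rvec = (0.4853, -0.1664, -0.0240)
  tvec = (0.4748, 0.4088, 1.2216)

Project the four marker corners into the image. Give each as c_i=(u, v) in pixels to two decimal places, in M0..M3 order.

Intrinsics K: fx=534.9, fy=452.0, cx=332.4, cy=243.3
Marker side s = 0.188 m; corners in marker frame (Z=0):
  M0 = (-0.0940, +0.0940, 0)
  M1 = (+0.0940, +0.0940, 0)
  M2 = (+0.0940, -0.0940, 0)
  M3 = (-0.0940, -0.0940, 0)
rvec = (0.4853, -0.1664, -0.0240), |rvec| = θ = 0.51360 rad = 29.427°
Rodrigues: sinθ=0.49131, 1−cosθ=0.12902; R = I + sinθ·[k]× + (1−cosθ)·[k]×²:
    [+0.98618 -0.01654 -0.16488]
    [-0.06246 +0.88453 -0.46229]
    [+0.15348 +0.46620 +0.87127]
t = (0.4748, 0.4088, 1.2216) m
M0: Pc = R·M0+t = (+0.38054, +0.49782, +1.25100); u = 534.9·(+0.38054)/1.25100 + 332.4 = 495.1132, v = 452.0·(+0.49782)/1.25100 + 243.3 = 423.1672
M1: Pc = R·M1+t = (+0.56595, +0.48607, +1.27985); u = 534.9·(+0.56595)/1.27985 + 332.4 = 568.9312, v = 452.0·(+0.48607)/1.27985 + 243.3 = 414.9652
M2: Pc = R·M2+t = (+0.56906, +0.31978, +1.19220); u = 534.9·(+0.56906)/1.19220 + 332.4 = 587.7148, v = 452.0·(+0.31978)/1.19220 + 243.3 = 364.5394
M3: Pc = R·M3+t = (+0.38365, +0.33153, +1.16335); u = 534.9·(+0.38365)/1.16335 + 332.4 = 508.8014, v = 452.0·(+0.33153)/1.16335 + 243.3 = 372.1086

c0=(495.11, 423.17) c1=(568.93, 414.97) c2=(587.71, 364.54) c3=(508.80, 372.11)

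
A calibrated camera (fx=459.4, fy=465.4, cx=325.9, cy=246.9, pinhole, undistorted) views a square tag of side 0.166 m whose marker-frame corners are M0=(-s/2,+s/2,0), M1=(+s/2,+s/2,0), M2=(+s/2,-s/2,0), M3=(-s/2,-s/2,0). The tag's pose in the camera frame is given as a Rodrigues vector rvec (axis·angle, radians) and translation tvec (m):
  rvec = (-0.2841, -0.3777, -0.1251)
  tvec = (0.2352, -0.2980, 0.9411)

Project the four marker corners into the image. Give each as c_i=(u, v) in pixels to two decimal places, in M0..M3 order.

Intrinsics K: fx=459.4, fy=465.4, cx=325.9, cy=246.9
Marker side s = 0.166 m; corners in marker frame (Z=0):
  M0 = (-0.0830, +0.0830, 0)
  M1 = (+0.0830, +0.0830, 0)
  M2 = (+0.0830, -0.0830, 0)
  M3 = (-0.0830, -0.0830, 0)
rvec = (-0.2841, -0.3777, -0.1251), |rvec| = θ = 0.48890 rad = 28.012°
Rodrigues: sinθ=0.46965, 1−cosθ=0.11715; R = I + sinθ·[k]× + (1−cosθ)·[k]×²:
    [+0.92241 +0.17277 -0.34541]
    [-0.06758 +0.95277 +0.29608]
    [+0.38025 -0.24976 +0.89052]
t = (0.2352, -0.2980, 0.9411) m
M0: Pc = R·M0+t = (+0.17298, -0.21331, +0.88881); u = 459.4·(+0.17298)/0.88881 + 325.9 = 415.3082, v = 465.4·(-0.21331)/0.88881 + 246.9 = 135.2059
M1: Pc = R·M1+t = (+0.32610, -0.22453, +0.95193); u = 459.4·(+0.32610)/0.95193 + 325.9 = 483.2751, v = 465.4·(-0.22453)/0.95193 + 246.9 = 137.1273
M2: Pc = R·M2+t = (+0.29742, -0.38269, +0.99339); u = 459.4·(+0.29742)/0.99339 + 325.9 = 463.4440, v = 465.4·(-0.38269)/0.99339 + 246.9 = 67.6114
M3: Pc = R·M3+t = (+0.14430, -0.37147, +0.93027); u = 459.4·(+0.14430)/0.93027 + 325.9 = 397.1606, v = 465.4·(-0.37147)/0.93027 + 246.9 = 61.0587

c0=(415.31, 135.21) c1=(483.28, 137.13) c2=(463.44, 67.61) c3=(397.16, 61.06)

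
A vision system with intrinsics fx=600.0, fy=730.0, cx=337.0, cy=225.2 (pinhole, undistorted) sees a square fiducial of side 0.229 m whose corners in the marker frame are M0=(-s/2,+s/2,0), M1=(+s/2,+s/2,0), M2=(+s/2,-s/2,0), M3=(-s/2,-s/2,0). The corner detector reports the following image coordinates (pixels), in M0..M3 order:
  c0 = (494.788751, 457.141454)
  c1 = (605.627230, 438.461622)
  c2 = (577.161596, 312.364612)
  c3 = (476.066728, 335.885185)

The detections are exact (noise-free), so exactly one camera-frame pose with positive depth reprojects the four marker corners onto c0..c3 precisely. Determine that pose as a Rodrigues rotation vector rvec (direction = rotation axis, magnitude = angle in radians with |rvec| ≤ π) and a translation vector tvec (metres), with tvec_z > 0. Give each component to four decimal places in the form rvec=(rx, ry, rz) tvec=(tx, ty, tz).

Intrinsics K: fx=600.0, fy=730.0, cx=337.0, cy=225.2
Marker side s = 0.229 m; corners in marker frame (Z=0):
  M0 = (-0.1145, +0.1145, 0)
  M1 = (+0.1145, +0.1145, 0)
  M2 = (+0.1145, -0.1145, 0)
  M3 = (-0.1145, -0.1145, 0)
Detected image corners:
  c0 = (494.788751, 457.141454) px
  c1 = (605.627230, 438.461622) px
  c2 = (577.161596, 312.364612) px
  c3 = (476.066728, 335.885185) px
Planar DLT: solve 8×8 A·h = b for H (H[2,2]=1):
  H  [+337.69362 -86.06753 +536.53876]
  H  [-181.59071 +404.64073 +383.76248]
  H  [-0.23066 -0.35017 +1.00000]
B = K⁻¹H; ‖b₁‖=0.751086, ‖b₂‖=0.751086; λ = 2/(‖b₁‖+‖b₂‖) = 1.331405, sign → tz>0 ⇒ λ=+1.331405
r₁ = λ·B[:,0] = (+0.92183,-0.23645,-0.30710); r₂ = λ·B[:,1] = (+0.07087,+0.88183,-0.46622)
r₃ = r₁×r₂ = (+0.38105,+0.40801,+0.82966); SVD([r₁ r₂ r₃]) → R = UVᵀ:
  R  [+0.92183 +0.07087 +0.38105]
  R  [-0.23645 +0.88183 +0.40801]
  R  [-0.30710 -0.46622 +0.82966]
t = (+0.44278, +0.28919, +1.33141) m
tr R = 2.633316; θ = arccos((tr R − 1)/2) = 0.615200 rad = 35.248°
axis k = ((R−Rᵀ)₃₂, (R−Rᵀ)₁₃, (R−Rᵀ)₂₁) / (2 sinθ) = (-0.757403, +0.596193, -0.266260)
rvec = θ·k = (-0.465955, +0.366778, -0.163803)

rvec=(-0.4660, 0.3668, -0.1638) tvec=(0.4428, 0.2892, 1.3314)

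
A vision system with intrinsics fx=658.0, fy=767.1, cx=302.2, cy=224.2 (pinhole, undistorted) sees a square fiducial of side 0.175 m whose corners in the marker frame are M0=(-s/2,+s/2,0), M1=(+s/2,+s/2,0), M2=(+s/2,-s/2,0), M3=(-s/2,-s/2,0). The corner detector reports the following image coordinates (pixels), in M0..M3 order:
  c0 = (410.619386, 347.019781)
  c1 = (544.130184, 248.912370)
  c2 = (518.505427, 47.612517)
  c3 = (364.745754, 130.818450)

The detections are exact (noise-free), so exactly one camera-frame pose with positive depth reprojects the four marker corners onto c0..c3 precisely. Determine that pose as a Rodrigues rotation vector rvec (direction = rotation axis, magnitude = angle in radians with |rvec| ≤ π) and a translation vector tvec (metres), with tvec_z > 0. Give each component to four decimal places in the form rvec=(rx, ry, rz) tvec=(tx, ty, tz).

Intrinsics K: fx=658.0, fy=767.1, cx=302.2, cy=224.2
Marker side s = 0.175 m; corners in marker frame (Z=0):
  M0 = (-0.0875, +0.0875, 0)
  M1 = (+0.0875, +0.0875, 0)
  M2 = (+0.0875, -0.0875, 0)
  M3 = (-0.0875, -0.0875, 0)
Detected image corners:
  c0 = (410.619386, 347.019781) px
  c1 = (544.130184, 248.912370) px
  c2 = (518.505427, 47.612517) px
  c3 = (364.745754, 130.818450) px
Planar DLT: solve 8×8 A·h = b for H (H[2,2]=1):
  H  [+1131.78018 +492.77096 +464.79119]
  H  [-388.02034 +1313.31431 +196.68123]
  H  [+0.68384 +0.63537 +1.00000]
B = K⁻¹H; ‖b₁‖=1.715334, ‖b₂‖=1.715334; λ = 2/(‖b₁‖+‖b₂‖) = 0.582977, sign → tz>0 ⇒ λ=+0.582977
r₁ = λ·B[:,0] = (+0.81964,-0.41140,+0.39866); r₂ = λ·B[:,1] = (+0.26647,+0.88983,+0.37040)
r₃ = r₁×r₂ = (-0.50713,-0.19737,+0.83897); SVD([r₁ r₂ r₃]) → R = UVᵀ:
  R  [+0.81964 +0.26647 -0.50713]
  R  [-0.41140 +0.88983 -0.19737]
  R  [+0.39866 +0.37040 +0.83897]
t = (+0.14405, -0.02091, +0.58298) m
tr R = 2.548441; θ = arccos((tr R − 1)/2) = 0.685313 rad = 39.266°
axis k = ((R−Rᵀ)₃₂, (R−Rᵀ)₁₃, (R−Rᵀ)₂₁) / (2 sinθ) = (+0.448538, -0.715567, -0.535516)
rvec = θ·k = (+0.307389, -0.490388, -0.366996)

rvec=(0.3074, -0.4904, -0.3670) tvec=(0.1441, -0.0209, 0.5830)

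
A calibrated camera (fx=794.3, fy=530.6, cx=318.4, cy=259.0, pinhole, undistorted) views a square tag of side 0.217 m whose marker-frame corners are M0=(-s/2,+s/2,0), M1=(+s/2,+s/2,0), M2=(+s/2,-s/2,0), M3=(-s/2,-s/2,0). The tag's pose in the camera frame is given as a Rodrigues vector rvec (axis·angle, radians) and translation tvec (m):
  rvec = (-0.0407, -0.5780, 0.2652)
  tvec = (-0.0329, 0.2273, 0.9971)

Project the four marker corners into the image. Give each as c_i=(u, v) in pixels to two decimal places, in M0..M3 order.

Intrinsics K: fx=794.3, fy=530.6, cx=318.4, cy=259.0
Marker side s = 0.217 m; corners in marker frame (Z=0):
  M0 = (-0.1085, +0.1085, 0)
  M1 = (+0.1085, +0.1085, 0)
  M2 = (+0.1085, -0.1085, 0)
  M3 = (-0.1085, -0.1085, 0)
rvec = (-0.0407, -0.5780, 0.2652), |rvec| = θ = 0.63724 rad = 36.511°
Rodrigues: sinθ=0.59498, 1−cosθ=0.19626; R = I + sinθ·[k]× + (1−cosθ)·[k]×²:
    [+0.80454 -0.23624 -0.54489]
    [+0.25898 +0.96521 -0.03608]
    [+0.53445 -0.11208 +0.83773]
t = (-0.0329, 0.2273, 0.9971) m
M0: Pc = R·M0+t = (-0.14583, +0.30393, +0.92695); u = 794.3·(-0.14583)/0.92695 + 318.4 = 193.4430, v = 530.6·(+0.30393)/0.92695 + 259.0 = 432.9713
M1: Pc = R·M1+t = (+0.02876, +0.36012, +1.04293); u = 794.3·(+0.02876)/1.04293 + 318.4 = 340.3042, v = 530.6·(+0.36012)/1.04293 + 259.0 = 442.2172
M2: Pc = R·M2+t = (+0.08003, +0.15067, +1.06725); u = 794.3·(+0.08003)/1.06725 + 318.4 = 377.9588, v = 530.6·(+0.15067)/1.06725 + 259.0 = 333.9102
M3: Pc = R·M3+t = (-0.09456, +0.09448, +0.95127); u = 794.3·(-0.09456)/0.95127 + 318.4 = 239.4432, v = 530.6·(+0.09448)/0.95127 + 259.0 = 311.6964

c0=(193.44, 432.97) c1=(340.30, 442.22) c2=(377.96, 333.91) c3=(239.44, 311.70)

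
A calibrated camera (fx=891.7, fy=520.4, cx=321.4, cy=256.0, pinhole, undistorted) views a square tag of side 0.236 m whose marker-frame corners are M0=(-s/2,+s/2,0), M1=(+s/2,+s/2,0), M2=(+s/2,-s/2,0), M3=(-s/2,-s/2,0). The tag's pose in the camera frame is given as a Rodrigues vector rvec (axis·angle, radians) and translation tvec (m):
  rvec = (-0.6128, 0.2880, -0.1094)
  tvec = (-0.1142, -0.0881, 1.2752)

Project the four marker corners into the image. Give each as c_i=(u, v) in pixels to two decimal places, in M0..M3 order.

Intrinsics K: fx=891.7, fy=520.4, cx=321.4, cy=256.0
Marker side s = 0.236 m; corners in marker frame (Z=0):
  M0 = (-0.1180, +0.1180, 0)
  M1 = (+0.1180, +0.1180, 0)
  M2 = (+0.1180, -0.1180, 0)
  M3 = (-0.1180, -0.1180, 0)
rvec = (-0.6128, 0.2880, -0.1094), |rvec| = θ = 0.68588 rad = 39.298°
Rodrigues: sinθ=0.63336, 1−cosθ=0.22614; R = I + sinθ·[k]× + (1−cosθ)·[k]×²:
    [+0.95438 +0.01618 +0.29817]
    [-0.18586 +0.81373 +0.55072]
    [-0.23372 -0.58102 +0.77961]
t = (-0.1142, -0.0881, 1.2752) m
M0: Pc = R·M0+t = (-0.22491, +0.02985, +1.23422); u = 891.7·(-0.22491)/1.23422 + 321.4 = 158.9092, v = 520.4·(+0.02985)/1.23422 + 256.0 = 268.5868
M1: Pc = R·M1+t = (+0.00033, -0.01401, +1.17906); u = 891.7·(+0.00033)/1.17906 + 321.4 = 321.6466, v = 520.4·(-0.01401)/1.17906 + 256.0 = 249.8159
M2: Pc = R·M2+t = (-0.00349, -0.20605, +1.31618); u = 891.7·(-0.00349)/1.31618 + 321.4 = 319.0332, v = 520.4·(-0.20605)/1.31618 + 256.0 = 174.5300
M3: Pc = R·M3+t = (-0.22873, -0.16219, +1.37134); u = 891.7·(-0.22873)/1.37134 + 321.4 = 172.6730, v = 520.4·(-0.16219)/1.37134 + 256.0 = 194.4520

c0=(158.91, 268.59) c1=(321.65, 249.82) c2=(319.03, 174.53) c3=(172.67, 194.45)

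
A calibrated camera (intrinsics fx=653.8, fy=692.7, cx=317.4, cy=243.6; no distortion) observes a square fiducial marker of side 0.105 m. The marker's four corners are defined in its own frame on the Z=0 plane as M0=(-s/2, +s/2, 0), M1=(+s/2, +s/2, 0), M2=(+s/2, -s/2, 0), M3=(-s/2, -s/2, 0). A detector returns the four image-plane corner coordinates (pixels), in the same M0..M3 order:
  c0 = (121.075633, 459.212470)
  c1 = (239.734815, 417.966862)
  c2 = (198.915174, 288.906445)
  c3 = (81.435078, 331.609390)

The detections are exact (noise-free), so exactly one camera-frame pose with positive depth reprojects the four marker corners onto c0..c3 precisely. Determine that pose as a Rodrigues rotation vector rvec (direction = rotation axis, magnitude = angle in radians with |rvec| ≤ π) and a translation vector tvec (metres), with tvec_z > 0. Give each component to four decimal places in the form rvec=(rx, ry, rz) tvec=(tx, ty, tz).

Intrinsics K: fx=653.8, fy=692.7, cx=317.4, cy=243.6
Marker side s = 0.105 m; corners in marker frame (Z=0):
  M0 = (-0.0525, +0.0525, 0)
  M1 = (+0.0525, +0.0525, 0)
  M2 = (+0.0525, -0.0525, 0)
  M3 = (-0.0525, -0.0525, 0)
Detected image corners:
  c0 = (121.075633, 459.212470) px
  c1 = (239.734815, 417.966862) px
  c2 = (198.915174, 288.906445) px
  c3 = (81.435078, 331.609390) px
Planar DLT: solve 8×8 A·h = b for H (H[2,2]=1):
  H  [+1104.37351 +374.70514 +159.84649]
  H  [-446.68808 +1202.53579 +374.38527]
  H  [-0.12530 -0.05242 +1.00000]
B = K⁻¹H; ‖b₁‖=1.854483, ‖b₂‖=1.854483; λ = 2/(‖b₁‖+‖b₂‖) = 0.539234, sign → tz>0 ⇒ λ=+0.539234
r₁ = λ·B[:,0] = (+0.94365,-0.32397,-0.06756); r₂ = λ·B[:,1] = (+0.32277,+0.94606,-0.02826)
r₃ = r₁×r₂ = (+0.07308,+0.00486,+0.99731); SVD([r₁ r₂ r₃]) → R = UVᵀ:
  R  [+0.94365 +0.32277 +0.07308]
  R  [-0.32397 +0.94606 +0.00486]
  R  [-0.06756 -0.02826 +0.99731]
t = (-0.12995, +0.10181, +0.53923) m
tr R = 2.887024; θ = arccos((tr R − 1)/2) = 0.337721 rad = 19.350°
axis k = ((R−Rᵀ)₃₂, (R−Rᵀ)₁₃, (R−Rᵀ)₂₁) / (2 sinθ) = (-0.049992, +0.212231, -0.975940)
rvec = θ·k = (-0.016883, +0.071675, -0.329596)

rvec=(-0.0169, 0.0717, -0.3296) tvec=(-0.1299, 0.1018, 0.5392)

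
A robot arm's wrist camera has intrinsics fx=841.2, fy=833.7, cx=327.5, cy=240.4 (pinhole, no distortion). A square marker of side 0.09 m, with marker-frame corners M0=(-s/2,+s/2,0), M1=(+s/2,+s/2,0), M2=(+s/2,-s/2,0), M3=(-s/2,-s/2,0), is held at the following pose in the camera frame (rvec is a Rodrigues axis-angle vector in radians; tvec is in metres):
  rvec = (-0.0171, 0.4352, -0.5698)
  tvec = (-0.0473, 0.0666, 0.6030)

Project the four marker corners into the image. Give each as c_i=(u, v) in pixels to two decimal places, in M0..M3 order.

c0=(248.29, 414.35) c1=(341.96, 356.90) c2=(275.27, 247.37) c3=(187.17, 309.92)

Intrinsics K: fx=841.2, fy=833.7, cx=327.5, cy=240.4
Marker side s = 0.09 m; corners in marker frame (Z=0):
  M0 = (-0.0450, +0.0450, 0)
  M1 = (+0.0450, +0.0450, 0)
  M2 = (+0.0450, -0.0450, 0)
  M3 = (-0.0450, -0.0450, 0)
rvec = (-0.0171, 0.4352, -0.5698), |rvec| = θ = 0.71719 rad = 41.092°
Rodrigues: sinθ=0.65727, 1−cosθ=0.24635; R = I + sinθ·[k]× + (1−cosθ)·[k]×²:
    [+0.75379 +0.51863 +0.40351]
    [-0.52576 +0.84436 -0.10309]
    [-0.39417 -0.13444 +0.90915]
t = (-0.0473, 0.0666, 0.6030) m
M0: Pc = R·M0+t = (-0.05788, +0.12826, +0.61469); u = 841.2·(-0.05788)/0.61469 + 327.5 = 248.2880, v = 833.7·(+0.12826)/0.61469 + 240.4 = 414.3526
M1: Pc = R·M1+t = (+0.00996, +0.08094, +0.57921); u = 841.2·(+0.00996)/0.57921 + 327.5 = 341.9637, v = 833.7·(+0.08094)/0.57921 + 240.4 = 356.8985
M2: Pc = R·M2+t = (-0.03672, +0.00494, +0.59131); u = 841.2·(-0.03672)/0.59131 + 327.5 = 275.2656, v = 833.7·(+0.00494)/0.59131 + 240.4 = 247.3714
M3: Pc = R·M3+t = (-0.10456, +0.05226, +0.62679); u = 841.2·(-0.10456)/0.62679 + 327.5 = 187.1731, v = 833.7·(+0.05226)/0.62679 + 240.4 = 309.9155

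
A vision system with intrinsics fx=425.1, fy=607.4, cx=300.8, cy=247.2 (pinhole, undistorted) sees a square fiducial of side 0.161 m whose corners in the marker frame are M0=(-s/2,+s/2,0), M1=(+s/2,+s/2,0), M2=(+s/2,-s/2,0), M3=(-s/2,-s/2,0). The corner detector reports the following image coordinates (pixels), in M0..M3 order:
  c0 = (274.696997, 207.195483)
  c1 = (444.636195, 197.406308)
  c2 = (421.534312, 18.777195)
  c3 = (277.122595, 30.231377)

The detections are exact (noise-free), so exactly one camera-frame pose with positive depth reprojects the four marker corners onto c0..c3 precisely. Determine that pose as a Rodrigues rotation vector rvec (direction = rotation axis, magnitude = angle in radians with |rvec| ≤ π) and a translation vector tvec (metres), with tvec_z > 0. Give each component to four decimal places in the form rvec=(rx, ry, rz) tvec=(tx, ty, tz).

rvec=(-0.4560, 0.0594, -0.0242) tvec=(0.0544, -0.1021, 0.4403)

Intrinsics K: fx=425.1, fy=607.4, cx=300.8, cy=247.2
Marker side s = 0.161 m; corners in marker frame (Z=0):
  M0 = (-0.0805, +0.0805, 0)
  M1 = (+0.0805, +0.0805, 0)
  M2 = (+0.0805, -0.0805, 0)
  M3 = (-0.0805, -0.0805, 0)
Detected image corners:
  c0 = (274.696997, 207.195483) px
  c1 = (444.636195, 197.406308) px
  c2 = (421.534312, 18.777195) px
  c3 = (277.122595, 30.231377) px
Planar DLT: solve 8×8 A·h = b for H (H[2,2]=1):
  H  [+928.03753 -291.40090 +353.33469]
  H  [-79.76764 +990.75908 +106.28939]
  H  [-0.11797 -1.00102 +1.00000]
B = K⁻¹H; ‖b₁‖=2.271174, ‖b₂‖=2.271174; λ = 2/(‖b₁‖+‖b₂‖) = 0.440301, sign → tz>0 ⇒ λ=+0.440301
r₁ = λ·B[:,0] = (+0.99798,-0.03668,-0.05194); r₂ = λ·B[:,1] = (+0.01005,+0.89757,-0.44075)
r₃ = r₁×r₂ = (+0.06279,+0.43934,+0.89613); SVD([r₁ r₂ r₃]) → R = UVᵀ:
  R  [+0.99798 +0.01005 +0.06279]
  R  [-0.03668 +0.89757 +0.43934]
  R  [-0.05194 -0.44075 +0.89613]
t = (+0.05441, -0.10215, +0.44030) m
tr R = 2.791674; θ = arccos((tr R − 1)/2) = 0.460485 rad = 26.384°
axis k = ((R−Rᵀ)₃₂, (R−Rᵀ)₁₃, (R−Rᵀ)₂₁) / (2 sinθ) = (-0.990238, +0.129090, -0.052588)
rvec = θ·k = (-0.455989, +0.059444, -0.024216)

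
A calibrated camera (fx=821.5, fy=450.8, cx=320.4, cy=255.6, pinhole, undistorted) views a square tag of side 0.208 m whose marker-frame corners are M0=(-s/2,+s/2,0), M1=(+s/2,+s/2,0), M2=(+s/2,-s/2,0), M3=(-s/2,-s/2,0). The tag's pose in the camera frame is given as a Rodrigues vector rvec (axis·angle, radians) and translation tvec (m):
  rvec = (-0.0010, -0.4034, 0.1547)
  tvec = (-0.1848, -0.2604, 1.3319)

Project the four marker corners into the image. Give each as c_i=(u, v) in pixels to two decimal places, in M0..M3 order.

c0=(132.36, 194.96) c1=(256.85, 208.85) c2=(275.75, 141.72) c3=(153.08, 123.69)

Intrinsics K: fx=821.5, fy=450.8, cx=320.4, cy=255.6
Marker side s = 0.208 m; corners in marker frame (Z=0):
  M0 = (-0.1040, +0.1040, 0)
  M1 = (+0.1040, +0.1040, 0)
  M2 = (+0.1040, -0.1040, 0)
  M3 = (-0.1040, -0.1040, 0)
rvec = (-0.0010, -0.4034, 0.1547), |rvec| = θ = 0.43205 rad = 24.754°
Rodrigues: sinθ=0.41873, 1−cosθ=0.09189; R = I + sinθ·[k]× + (1−cosθ)·[k]×²:
    [+0.90811 -0.14973 -0.39104]
    [+0.15013 +0.98822 -0.02975]
    [+0.39089 -0.03169 +0.91989]
t = (-0.1848, -0.2604, 1.3319) m
M0: Pc = R·M0+t = (-0.29482, -0.17324, +1.28795); u = 821.5·(-0.29482)/1.28795 + 320.4 = 132.3563, v = 450.8·(-0.17324)/1.28795 + 255.6 = 194.9641
M1: Pc = R·M1+t = (-0.10593, -0.14201, +1.36926); u = 821.5·(-0.10593)/1.36926 + 320.4 = 256.8470, v = 450.8·(-0.14201)/1.36926 + 255.6 = 208.8455
M2: Pc = R·M2+t = (-0.07478, -0.34756, +1.37585); u = 821.5·(-0.07478)/1.37585 + 320.4 = 275.7474, v = 450.8·(-0.34756)/1.37585 + 255.6 = 141.7208
M3: Pc = R·M3+t = (-0.26367, -0.37879, +1.29454); u = 821.5·(-0.26367)/1.29454 + 320.4 = 153.0777, v = 450.8·(-0.37879)/1.29454 + 255.6 = 123.6942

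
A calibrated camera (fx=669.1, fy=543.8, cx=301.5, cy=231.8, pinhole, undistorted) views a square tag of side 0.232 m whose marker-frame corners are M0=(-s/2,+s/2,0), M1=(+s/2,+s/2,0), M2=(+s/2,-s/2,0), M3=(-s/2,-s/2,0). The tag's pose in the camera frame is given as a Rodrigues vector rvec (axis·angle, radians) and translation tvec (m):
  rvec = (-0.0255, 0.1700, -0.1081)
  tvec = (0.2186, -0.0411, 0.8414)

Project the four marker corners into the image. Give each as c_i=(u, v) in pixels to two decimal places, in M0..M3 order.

Intrinsics K: fx=669.1, fy=543.8, cx=301.5, cy=231.8
Marker side s = 0.232 m; corners in marker frame (Z=0):
  M0 = (-0.1160, +0.1160, 0)
  M1 = (+0.1160, +0.1160, 0)
  M2 = (+0.1160, -0.1160, 0)
  M3 = (-0.1160, -0.1160, 0)
rvec = (-0.0255, 0.1700, -0.1081), |rvec| = θ = 0.20307 rad = 11.635°
Rodrigues: sinθ=0.20167, 1−cosθ=0.02055; R = I + sinθ·[k]× + (1−cosθ)·[k]×²:
    [+0.97978 +0.10520 +0.17021]
    [-0.10952 +0.99385 +0.01617]
    [-0.16746 -0.03448 +0.98528]
t = (0.2186, -0.0411, 0.8414) m
M0: Pc = R·M0+t = (+0.11715, +0.08689, +0.85683); u = 669.1·(+0.11715)/0.85683 + 301.5 = 392.9823, v = 543.8·(+0.08689)/0.85683 + 231.8 = 286.9471
M1: Pc = R·M1+t = (+0.34446, +0.06148, +0.81797); u = 669.1·(+0.34446)/0.81797 + 301.5 = 583.2646, v = 543.8·(+0.06148)/0.81797 + 231.8 = 272.6746
M2: Pc = R·M2+t = (+0.32005, -0.16909, +0.82597); u = 669.1·(+0.32005)/0.82597 + 301.5 = 560.7649, v = 543.8·(-0.16909)/0.82597 + 231.8 = 120.4748
M3: Pc = R·M3+t = (+0.09274, -0.14368, +0.86483); u = 669.1·(+0.09274)/0.86483 + 301.5 = 373.2535, v = 543.8·(-0.14368)/0.86483 + 231.8 = 141.4526

c0=(392.98, 286.95) c1=(583.26, 272.67) c2=(560.76, 120.47) c3=(373.25, 141.45)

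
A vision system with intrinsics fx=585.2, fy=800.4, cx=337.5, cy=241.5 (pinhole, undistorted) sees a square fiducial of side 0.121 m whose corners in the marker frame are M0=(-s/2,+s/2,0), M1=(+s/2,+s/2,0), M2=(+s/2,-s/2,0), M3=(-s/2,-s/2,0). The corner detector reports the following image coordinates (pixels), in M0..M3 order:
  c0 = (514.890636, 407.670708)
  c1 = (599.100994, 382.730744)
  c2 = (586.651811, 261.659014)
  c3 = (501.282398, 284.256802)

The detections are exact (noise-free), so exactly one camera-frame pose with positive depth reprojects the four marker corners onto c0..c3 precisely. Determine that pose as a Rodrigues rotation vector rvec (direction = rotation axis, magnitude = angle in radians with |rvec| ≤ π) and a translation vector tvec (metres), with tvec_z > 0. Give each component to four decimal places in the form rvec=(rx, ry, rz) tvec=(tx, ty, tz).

rvec=(0.0550, -0.1413, -0.1718) tvec=(0.2821, 0.0896, 0.7734)

Intrinsics K: fx=585.2, fy=800.4, cx=337.5, cy=241.5
Marker side s = 0.121 m; corners in marker frame (Z=0):
  M0 = (-0.0605, +0.0605, 0)
  M1 = (+0.0605, +0.0605, 0)
  M2 = (+0.0605, -0.0605, 0)
  M3 = (-0.0605, -0.0605, 0)
Detected image corners:
  c0 = (514.890636, 407.670708) px
  c1 = (599.100994, 382.730744) px
  c2 = (586.651811, 261.659014) px
  c3 = (501.282398, 284.256802) px
Planar DLT: solve 8×8 A·h = b for H (H[2,2]=1):
  H  [+797.09774 +155.00449 +550.96445]
  H  [-137.99585 +1038.92291 +334.27170]
  H  [+0.17508 +0.08607 +1.00000]
B = K⁻¹H; ‖b₁‖=1.292984, ‖b₂‖=1.292984; λ = 2/(‖b₁‖+‖b₂‖) = 0.773405, sign → tz>0 ⇒ λ=+0.773405
r₁ = λ·B[:,0] = (+0.97536,-0.17420,+0.13541); r₂ = λ·B[:,1] = (+0.16646,+0.98380,+0.06657)
r₃ = r₁×r₂ = (-0.14481,-0.04239,+0.98855); SVD([r₁ r₂ r₃]) → R = UVᵀ:
  R  [+0.97536 +0.16646 -0.14481]
  R  [-0.17420 +0.98380 -0.04239]
  R  [+0.13541 +0.06657 +0.98855]
t = (+0.28212, +0.08964, +0.77340) m
tr R = 2.947705; θ = arccos((tr R − 1)/2) = 0.229182 rad = 13.131°
axis k = ((R−Rᵀ)₃₂, (R−Rᵀ)₁₃, (R−Rᵀ)₂₁) / (2 sinθ) = (+0.239792, -0.616735, -0.749758)
rvec = θ·k = (+0.054956, -0.141345, -0.171831)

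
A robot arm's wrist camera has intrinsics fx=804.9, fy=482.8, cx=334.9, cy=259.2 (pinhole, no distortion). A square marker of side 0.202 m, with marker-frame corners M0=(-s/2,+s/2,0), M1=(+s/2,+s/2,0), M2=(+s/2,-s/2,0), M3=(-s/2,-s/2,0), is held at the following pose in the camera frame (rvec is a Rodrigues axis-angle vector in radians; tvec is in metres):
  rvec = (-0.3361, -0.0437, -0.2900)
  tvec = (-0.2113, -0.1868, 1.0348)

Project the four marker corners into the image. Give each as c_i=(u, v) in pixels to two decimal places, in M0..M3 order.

Intrinsics K: fx=804.9, fy=482.8, cx=334.9, cy=259.2
Marker side s = 0.202 m; corners in marker frame (Z=0):
  M0 = (-0.1010, +0.1010, 0)
  M1 = (+0.1010, +0.1010, 0)
  M2 = (+0.1010, -0.1010, 0)
  M3 = (-0.1010, -0.1010, 0)
rvec = (-0.3361, -0.0437, -0.2900), |rvec| = θ = 0.44606 rad = 25.558°
Rodrigues: sinθ=0.43142, 1−cosθ=0.09785; R = I + sinθ·[k]× + (1−cosθ)·[k]×²:
    [+0.95770 +0.28770 +0.00567]
    [-0.27326 +0.90309 +0.33130]
    [+0.09020 -0.31883 +0.94351]
t = (-0.2113, -0.1868, 1.0348) m
M0: Pc = R·M0+t = (-0.27897, -0.06799, +0.99349); u = 804.9·(-0.27897)/0.99349 + 334.9 = 108.8850, v = 482.8·(-0.06799)/0.99349 + 259.2 = 226.1598
M1: Pc = R·M1+t = (-0.08551, -0.12319, +1.01171); u = 804.9·(-0.08551)/1.01171 + 334.9 = 266.8662, v = 482.8·(-0.12319)/1.01171 + 259.2 = 200.4138
M2: Pc = R·M2+t = (-0.14363, -0.30561, +1.07611); u = 804.9·(-0.14363)/1.07611 + 334.9 = 227.4692, v = 482.8·(-0.30561)/1.07611 + 259.2 = 122.0869
M3: Pc = R·M3+t = (-0.33709, -0.25041, +1.05789); u = 804.9·(-0.33709)/1.05789 + 334.9 = 78.4274, v = 482.8·(-0.25041)/1.05789 + 259.2 = 144.9165

c0=(108.89, 226.16) c1=(266.87, 200.41) c2=(227.47, 122.09) c3=(78.43, 144.92)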